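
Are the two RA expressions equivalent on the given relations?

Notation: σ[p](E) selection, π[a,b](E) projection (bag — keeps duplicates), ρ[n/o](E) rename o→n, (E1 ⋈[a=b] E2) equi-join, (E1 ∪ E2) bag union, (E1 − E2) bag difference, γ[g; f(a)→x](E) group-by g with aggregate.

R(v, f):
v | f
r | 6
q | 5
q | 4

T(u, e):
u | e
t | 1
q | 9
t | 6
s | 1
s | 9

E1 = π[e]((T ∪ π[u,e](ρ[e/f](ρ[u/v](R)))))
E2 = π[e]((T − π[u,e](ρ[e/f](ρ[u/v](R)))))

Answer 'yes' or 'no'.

E1 subexpression sizes:
  T → 5
  R → 3
  ρ[u/v](R) → 3
  ρ[e/f](ρ[u/v](R)) → 3
  π[u,e](ρ[e/f](ρ[u/v](R))) → 3
  (T ∪ π[u,e](ρ[e/f](ρ[u/v](R)))) → 8
  π[e]((T ∪ π[u,e](ρ[e/f](ρ[u/v](R))))) → 8
E2 subexpression sizes:
  T → 5
  R → 3
  ρ[u/v](R) → 3
  ρ[e/f](ρ[u/v](R)) → 3
  π[u,e](ρ[e/f](ρ[u/v](R))) → 3
  (T − π[u,e](ρ[e/f](ρ[u/v](R)))) → 5
  π[e]((T − π[u,e](ρ[e/f](ρ[u/v](R))))) → 5

E1 result:
e
1
1
4
5
6
6
9
9
E2 result:
e
1
1
6
9
9
Witness: (6,) appears 2× in E1 but 1× in E2.

no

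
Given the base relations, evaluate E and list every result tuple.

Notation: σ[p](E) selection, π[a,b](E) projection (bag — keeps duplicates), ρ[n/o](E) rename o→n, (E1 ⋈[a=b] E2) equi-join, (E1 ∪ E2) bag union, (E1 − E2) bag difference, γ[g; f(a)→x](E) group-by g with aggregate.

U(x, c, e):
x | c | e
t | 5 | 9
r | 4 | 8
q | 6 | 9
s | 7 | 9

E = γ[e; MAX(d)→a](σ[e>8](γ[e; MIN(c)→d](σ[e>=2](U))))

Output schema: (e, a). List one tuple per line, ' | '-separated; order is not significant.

Row counts bottom-up:
  U → 4
  σ[e>=2](U) → 4
  γ[e; MIN(c)→d](σ[e>=2](U)) → 2
  σ[e>8](γ[e; MIN(c)→d](σ[e>=2](U))) → 1
  γ[e; MAX(d)→a](σ[e>8](γ[e; MIN(c)→d](σ[e>=2](U)))) → 1

== RESULT ==
e | a
9 | 5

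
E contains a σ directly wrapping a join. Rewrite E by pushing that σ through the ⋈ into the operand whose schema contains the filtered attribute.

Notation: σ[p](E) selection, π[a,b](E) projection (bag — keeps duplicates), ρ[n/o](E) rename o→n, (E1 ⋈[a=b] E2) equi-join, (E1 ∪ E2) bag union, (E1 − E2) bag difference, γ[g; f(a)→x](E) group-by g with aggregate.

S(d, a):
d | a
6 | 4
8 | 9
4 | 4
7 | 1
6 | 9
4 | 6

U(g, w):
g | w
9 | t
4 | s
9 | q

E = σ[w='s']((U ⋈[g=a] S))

σ filters on w, owned by the left side.
E' = (σ[w='s'](U) ⋈[g=a] S)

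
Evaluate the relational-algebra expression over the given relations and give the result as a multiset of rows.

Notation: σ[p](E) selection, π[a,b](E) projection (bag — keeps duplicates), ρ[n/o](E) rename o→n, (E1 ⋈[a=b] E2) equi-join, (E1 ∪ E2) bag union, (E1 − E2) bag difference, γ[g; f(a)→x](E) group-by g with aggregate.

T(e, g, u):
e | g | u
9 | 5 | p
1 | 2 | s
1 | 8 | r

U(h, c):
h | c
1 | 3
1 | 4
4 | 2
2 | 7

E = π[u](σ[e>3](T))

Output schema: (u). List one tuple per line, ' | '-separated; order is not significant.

Subexpression sizes:
  T → 3
  σ[e>3](T) → 1
  π[u](σ[e>3](T)) → 1

== RESULT ==
u
p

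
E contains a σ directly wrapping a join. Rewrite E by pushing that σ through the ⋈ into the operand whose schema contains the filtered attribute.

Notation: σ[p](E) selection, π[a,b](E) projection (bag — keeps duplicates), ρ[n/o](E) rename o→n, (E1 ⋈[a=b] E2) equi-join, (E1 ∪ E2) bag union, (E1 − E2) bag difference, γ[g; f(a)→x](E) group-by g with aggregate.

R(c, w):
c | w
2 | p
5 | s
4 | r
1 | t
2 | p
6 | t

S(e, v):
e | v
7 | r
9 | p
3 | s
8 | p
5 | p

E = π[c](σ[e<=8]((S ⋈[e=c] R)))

σ filters on e, owned by the left side.
E' = π[c]((σ[e<=8](S) ⋈[e=c] R))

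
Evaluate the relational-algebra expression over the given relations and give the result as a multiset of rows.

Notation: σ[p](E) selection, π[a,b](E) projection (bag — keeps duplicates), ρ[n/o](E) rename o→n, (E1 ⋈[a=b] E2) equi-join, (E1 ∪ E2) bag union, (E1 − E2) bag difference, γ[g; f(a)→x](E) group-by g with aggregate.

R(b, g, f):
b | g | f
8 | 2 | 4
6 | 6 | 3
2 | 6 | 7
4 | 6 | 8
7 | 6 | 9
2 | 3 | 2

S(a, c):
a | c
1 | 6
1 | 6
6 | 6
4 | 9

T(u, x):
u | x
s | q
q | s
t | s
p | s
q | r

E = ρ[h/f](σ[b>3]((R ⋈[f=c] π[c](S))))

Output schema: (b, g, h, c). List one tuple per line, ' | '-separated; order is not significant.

Subexpression sizes:
  R → 6
  S → 4
  π[c](S) → 4
  (R ⋈[f=c] π[c](S)) → 1
  σ[b>3]((R ⋈[f=c] π[c](S))) → 1
  ρ[h/f](σ[b>3]((R ⋈[f=c] π[c](S)))) → 1

== RESULT ==
b | g | h | c
7 | 6 | 9 | 9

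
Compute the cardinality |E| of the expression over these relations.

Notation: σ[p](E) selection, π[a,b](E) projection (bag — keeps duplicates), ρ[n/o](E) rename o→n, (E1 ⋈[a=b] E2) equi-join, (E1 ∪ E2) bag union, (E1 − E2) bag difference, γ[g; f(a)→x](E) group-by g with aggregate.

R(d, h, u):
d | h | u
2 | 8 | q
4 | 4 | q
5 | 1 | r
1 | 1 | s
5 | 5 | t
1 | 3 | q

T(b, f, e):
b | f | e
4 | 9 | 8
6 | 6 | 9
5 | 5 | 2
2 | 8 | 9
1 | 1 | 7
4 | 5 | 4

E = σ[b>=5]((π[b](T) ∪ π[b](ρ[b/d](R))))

Row counts bottom-up:
  T → 6
  π[b](T) → 6
  R → 6
  ρ[b/d](R) → 6
  π[b](ρ[b/d](R)) → 6
  (π[b](T) ∪ π[b](ρ[b/d](R))) → 12
  σ[b>=5]((π[b](T) ∪ π[b](ρ[b/d](R)))) → 4

|E| = 4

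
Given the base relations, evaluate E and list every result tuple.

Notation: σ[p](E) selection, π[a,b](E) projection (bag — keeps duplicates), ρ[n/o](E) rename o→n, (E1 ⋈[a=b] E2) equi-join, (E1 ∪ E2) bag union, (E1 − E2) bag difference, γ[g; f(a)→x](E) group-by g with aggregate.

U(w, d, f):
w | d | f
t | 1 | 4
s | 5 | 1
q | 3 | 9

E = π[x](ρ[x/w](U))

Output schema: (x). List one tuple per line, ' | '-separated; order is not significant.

Subexpression sizes:
  U → 3
  ρ[x/w](U) → 3
  π[x](ρ[x/w](U)) → 3

== RESULT ==
x
q
s
t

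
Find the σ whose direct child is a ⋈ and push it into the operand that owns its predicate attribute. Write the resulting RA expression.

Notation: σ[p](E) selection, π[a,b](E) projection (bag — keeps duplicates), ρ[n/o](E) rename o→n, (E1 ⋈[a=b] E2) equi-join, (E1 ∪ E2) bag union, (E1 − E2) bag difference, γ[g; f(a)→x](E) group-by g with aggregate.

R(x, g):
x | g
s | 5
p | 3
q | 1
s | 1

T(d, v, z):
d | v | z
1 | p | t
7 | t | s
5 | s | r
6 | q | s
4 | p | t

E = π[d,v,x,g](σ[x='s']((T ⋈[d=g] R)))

σ filters on x, owned by the right side.
E' = π[d,v,x,g]((T ⋈[d=g] σ[x='s'](R)))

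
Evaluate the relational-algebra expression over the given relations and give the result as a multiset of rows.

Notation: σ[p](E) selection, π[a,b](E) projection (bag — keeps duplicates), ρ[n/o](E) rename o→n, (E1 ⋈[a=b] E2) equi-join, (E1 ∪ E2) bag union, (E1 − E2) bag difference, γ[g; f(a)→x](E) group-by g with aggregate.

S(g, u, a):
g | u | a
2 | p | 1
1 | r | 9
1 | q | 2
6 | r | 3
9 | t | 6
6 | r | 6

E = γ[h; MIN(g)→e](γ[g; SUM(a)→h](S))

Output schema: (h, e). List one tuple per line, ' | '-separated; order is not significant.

Row counts bottom-up:
  S → 6
  γ[g; SUM(a)→h](S) → 4
  γ[h; MIN(g)→e](γ[g; SUM(a)→h](S)) → 4

== RESULT ==
h | e
1 | 2
6 | 9
9 | 6
11 | 1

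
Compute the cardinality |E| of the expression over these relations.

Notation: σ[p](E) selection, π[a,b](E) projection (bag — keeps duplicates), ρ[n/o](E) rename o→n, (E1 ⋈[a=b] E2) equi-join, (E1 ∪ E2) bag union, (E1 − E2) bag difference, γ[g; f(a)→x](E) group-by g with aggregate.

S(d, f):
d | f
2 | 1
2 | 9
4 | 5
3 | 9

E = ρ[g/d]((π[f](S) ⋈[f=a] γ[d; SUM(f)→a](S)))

Stepwise |·|:
  S → 4
  π[f](S) → 4
  S → 4
  γ[d; SUM(f)→a](S) → 3
  (π[f](S) ⋈[f=a] γ[d; SUM(f)→a](S)) → 3
  ρ[g/d]((π[f](S) ⋈[f=a] γ[d; SUM(f)→a](S))) → 3

|E| = 3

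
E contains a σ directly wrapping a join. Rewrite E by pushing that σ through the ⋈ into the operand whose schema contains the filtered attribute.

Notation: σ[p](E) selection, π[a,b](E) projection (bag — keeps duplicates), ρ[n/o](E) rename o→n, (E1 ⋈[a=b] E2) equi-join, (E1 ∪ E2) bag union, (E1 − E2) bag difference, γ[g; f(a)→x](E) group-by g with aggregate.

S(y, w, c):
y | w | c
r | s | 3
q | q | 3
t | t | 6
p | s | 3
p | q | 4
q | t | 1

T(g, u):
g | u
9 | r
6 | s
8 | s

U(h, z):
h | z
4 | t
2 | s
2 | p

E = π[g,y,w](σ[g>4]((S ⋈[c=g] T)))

σ filters on g, owned by the right side.
E' = π[g,y,w]((S ⋈[c=g] σ[g>4](T)))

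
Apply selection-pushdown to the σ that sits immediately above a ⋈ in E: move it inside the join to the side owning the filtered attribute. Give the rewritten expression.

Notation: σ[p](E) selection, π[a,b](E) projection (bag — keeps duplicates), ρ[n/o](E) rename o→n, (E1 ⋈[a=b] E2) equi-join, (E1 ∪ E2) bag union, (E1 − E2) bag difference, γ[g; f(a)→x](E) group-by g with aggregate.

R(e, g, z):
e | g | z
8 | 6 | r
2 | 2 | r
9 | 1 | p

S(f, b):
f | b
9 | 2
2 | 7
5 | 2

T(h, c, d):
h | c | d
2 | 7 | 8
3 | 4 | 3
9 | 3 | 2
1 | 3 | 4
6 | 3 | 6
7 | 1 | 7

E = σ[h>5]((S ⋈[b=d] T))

σ filters on h, owned by the right side.
E' = (S ⋈[b=d] σ[h>5](T))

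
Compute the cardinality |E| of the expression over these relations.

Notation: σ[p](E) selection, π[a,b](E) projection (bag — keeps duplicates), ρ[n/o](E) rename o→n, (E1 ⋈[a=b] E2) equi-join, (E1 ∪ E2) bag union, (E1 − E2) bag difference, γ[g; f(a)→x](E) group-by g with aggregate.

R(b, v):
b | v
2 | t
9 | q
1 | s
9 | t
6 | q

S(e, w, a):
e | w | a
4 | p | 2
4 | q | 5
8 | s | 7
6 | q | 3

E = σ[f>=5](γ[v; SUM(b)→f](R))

Per-node cardinality:
  R → 5
  γ[v; SUM(b)→f](R) → 3
  σ[f>=5](γ[v; SUM(b)→f](R)) → 2

|E| = 2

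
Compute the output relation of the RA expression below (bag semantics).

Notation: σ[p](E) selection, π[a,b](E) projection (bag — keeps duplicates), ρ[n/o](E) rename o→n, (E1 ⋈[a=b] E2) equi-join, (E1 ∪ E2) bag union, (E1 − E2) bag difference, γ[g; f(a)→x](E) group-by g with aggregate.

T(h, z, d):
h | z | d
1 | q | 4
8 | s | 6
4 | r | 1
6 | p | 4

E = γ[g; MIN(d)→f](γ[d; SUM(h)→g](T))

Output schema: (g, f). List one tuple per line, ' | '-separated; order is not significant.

Row counts bottom-up:
  T → 4
  γ[d; SUM(h)→g](T) → 3
  γ[g; MIN(d)→f](γ[d; SUM(h)→g](T)) → 3

== RESULT ==
g | f
4 | 1
7 | 4
8 | 6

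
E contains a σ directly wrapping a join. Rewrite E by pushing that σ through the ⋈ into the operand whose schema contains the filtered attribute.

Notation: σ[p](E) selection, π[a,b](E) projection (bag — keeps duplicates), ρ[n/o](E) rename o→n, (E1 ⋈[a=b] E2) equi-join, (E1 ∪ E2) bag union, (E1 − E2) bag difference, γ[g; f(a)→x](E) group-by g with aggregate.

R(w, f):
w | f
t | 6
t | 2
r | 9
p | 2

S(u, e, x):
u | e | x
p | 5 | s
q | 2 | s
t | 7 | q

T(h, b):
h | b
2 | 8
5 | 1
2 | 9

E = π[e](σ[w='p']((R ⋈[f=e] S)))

σ filters on w, owned by the left side.
E' = π[e]((σ[w='p'](R) ⋈[f=e] S))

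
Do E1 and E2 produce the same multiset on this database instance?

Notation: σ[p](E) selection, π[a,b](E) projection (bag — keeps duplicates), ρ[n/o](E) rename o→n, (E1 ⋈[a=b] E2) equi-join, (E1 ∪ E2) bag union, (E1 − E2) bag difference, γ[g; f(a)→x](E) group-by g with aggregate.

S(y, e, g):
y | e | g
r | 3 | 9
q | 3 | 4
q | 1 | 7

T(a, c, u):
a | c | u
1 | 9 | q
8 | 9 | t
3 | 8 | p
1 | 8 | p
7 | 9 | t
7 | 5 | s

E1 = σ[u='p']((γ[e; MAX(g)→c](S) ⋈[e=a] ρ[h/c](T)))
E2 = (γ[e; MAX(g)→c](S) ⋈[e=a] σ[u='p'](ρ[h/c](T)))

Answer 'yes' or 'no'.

E1 subexpression sizes:
  S → 3
  γ[e; MAX(g)→c](S) → 2
  T → 6
  ρ[h/c](T) → 6
  (γ[e; MAX(g)→c](S) ⋈[e=a] ρ[h/c](T)) → 3
  σ[u='p']((γ[e; MAX(g)→c](S) ⋈[e=a] ρ[h/c](T))) → 2
E2 subexpression sizes:
  S → 3
  γ[e; MAX(g)→c](S) → 2
  T → 6
  ρ[h/c](T) → 6
  σ[u='p'](ρ[h/c](T)) → 2
  (γ[e; MAX(g)→c](S) ⋈[e=a] σ[u='p'](ρ[h/c](T))) → 2

E1 and E2 produce the same multiset:
e | c | a | h | u
1 | 7 | 1 | 8 | p
3 | 9 | 3 | 8 | p

yes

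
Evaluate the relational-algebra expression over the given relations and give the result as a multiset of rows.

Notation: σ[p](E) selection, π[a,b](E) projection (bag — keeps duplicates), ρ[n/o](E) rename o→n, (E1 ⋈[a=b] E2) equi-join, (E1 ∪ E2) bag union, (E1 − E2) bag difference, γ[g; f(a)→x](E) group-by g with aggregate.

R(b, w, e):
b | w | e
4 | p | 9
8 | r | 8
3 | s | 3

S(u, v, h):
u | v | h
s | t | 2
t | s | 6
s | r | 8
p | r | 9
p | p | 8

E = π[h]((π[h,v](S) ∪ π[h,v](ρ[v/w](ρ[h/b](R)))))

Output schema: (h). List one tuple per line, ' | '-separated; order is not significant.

Per-node cardinality:
  S → 5
  π[h,v](S) → 5
  R → 3
  ρ[h/b](R) → 3
  ρ[v/w](ρ[h/b](R)) → 3
  π[h,v](ρ[v/w](ρ[h/b](R))) → 3
  (π[h,v](S) ∪ π[h,v](ρ[v/w](ρ[h/b](R)))) → 8
  π[h]((π[h,v](S) ∪ π[h,v](ρ[v/w](ρ[h/b](R))))) → 8

== RESULT ==
h
2
3
4
6
8
8
8
9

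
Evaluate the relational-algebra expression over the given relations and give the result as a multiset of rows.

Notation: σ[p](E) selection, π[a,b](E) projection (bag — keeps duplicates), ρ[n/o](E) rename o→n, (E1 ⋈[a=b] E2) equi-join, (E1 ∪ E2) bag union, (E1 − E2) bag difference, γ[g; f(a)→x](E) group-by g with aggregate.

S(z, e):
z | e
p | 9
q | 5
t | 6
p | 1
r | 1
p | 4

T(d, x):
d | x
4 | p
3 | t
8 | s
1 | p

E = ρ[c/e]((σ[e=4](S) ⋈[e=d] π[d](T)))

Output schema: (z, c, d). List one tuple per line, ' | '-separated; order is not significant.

Subexpression sizes:
  S → 6
  σ[e=4](S) → 1
  T → 4
  π[d](T) → 4
  (σ[e=4](S) ⋈[e=d] π[d](T)) → 1
  ρ[c/e]((σ[e=4](S) ⋈[e=d] π[d](T))) → 1

== RESULT ==
z | c | d
p | 4 | 4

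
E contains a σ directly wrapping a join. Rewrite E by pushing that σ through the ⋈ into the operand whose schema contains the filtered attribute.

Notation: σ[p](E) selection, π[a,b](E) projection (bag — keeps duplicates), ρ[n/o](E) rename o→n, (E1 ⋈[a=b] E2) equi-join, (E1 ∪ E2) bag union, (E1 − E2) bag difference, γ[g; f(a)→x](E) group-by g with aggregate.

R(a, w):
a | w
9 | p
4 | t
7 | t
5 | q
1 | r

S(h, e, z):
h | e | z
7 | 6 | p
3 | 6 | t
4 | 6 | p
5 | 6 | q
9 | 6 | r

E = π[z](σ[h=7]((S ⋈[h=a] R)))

σ filters on h, owned by the left side.
E' = π[z]((σ[h=7](S) ⋈[h=a] R))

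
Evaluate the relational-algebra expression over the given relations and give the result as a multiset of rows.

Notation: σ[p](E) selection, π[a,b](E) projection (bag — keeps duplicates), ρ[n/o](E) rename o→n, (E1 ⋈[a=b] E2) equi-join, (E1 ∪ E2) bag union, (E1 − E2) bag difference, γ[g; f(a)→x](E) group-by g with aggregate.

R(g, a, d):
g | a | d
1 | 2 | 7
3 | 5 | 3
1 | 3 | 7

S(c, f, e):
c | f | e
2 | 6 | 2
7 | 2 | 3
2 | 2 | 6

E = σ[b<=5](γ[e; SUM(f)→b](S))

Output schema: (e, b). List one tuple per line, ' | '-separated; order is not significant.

Per-node cardinality:
  S → 3
  γ[e; SUM(f)→b](S) → 3
  σ[b<=5](γ[e; SUM(f)→b](S)) → 2

== RESULT ==
e | b
3 | 2
6 | 2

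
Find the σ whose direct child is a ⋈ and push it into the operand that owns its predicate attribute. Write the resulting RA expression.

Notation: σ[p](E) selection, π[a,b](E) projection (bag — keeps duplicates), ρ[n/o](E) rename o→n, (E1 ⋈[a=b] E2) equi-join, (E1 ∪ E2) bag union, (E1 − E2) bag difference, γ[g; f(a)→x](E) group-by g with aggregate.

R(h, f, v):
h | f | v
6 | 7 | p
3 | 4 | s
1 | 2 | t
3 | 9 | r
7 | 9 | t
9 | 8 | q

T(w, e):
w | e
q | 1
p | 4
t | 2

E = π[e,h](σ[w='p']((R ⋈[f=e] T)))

σ filters on w, owned by the right side.
E' = π[e,h]((R ⋈[f=e] σ[w='p'](T)))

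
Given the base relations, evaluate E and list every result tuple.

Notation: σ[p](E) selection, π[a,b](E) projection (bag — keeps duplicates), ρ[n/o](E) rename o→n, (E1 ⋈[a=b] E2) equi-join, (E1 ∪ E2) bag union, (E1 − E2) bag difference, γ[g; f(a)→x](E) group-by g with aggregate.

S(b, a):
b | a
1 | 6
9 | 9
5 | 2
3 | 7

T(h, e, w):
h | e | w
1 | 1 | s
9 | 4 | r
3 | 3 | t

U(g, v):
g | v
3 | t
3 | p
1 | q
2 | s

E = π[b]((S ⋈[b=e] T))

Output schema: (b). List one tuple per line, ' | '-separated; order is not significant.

Stepwise |·|:
  S → 4
  T → 3
  (S ⋈[b=e] T) → 2
  π[b]((S ⋈[b=e] T)) → 2

== RESULT ==
b
1
3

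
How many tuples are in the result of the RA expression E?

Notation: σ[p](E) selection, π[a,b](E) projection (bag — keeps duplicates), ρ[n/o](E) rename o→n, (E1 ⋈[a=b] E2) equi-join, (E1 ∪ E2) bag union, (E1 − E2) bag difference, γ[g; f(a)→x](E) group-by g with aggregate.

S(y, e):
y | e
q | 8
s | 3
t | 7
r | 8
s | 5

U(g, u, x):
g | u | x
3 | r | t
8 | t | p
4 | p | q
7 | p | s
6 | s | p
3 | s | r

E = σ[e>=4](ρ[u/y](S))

Row counts bottom-up:
  S → 5
  ρ[u/y](S) → 5
  σ[e>=4](ρ[u/y](S)) → 4

|E| = 4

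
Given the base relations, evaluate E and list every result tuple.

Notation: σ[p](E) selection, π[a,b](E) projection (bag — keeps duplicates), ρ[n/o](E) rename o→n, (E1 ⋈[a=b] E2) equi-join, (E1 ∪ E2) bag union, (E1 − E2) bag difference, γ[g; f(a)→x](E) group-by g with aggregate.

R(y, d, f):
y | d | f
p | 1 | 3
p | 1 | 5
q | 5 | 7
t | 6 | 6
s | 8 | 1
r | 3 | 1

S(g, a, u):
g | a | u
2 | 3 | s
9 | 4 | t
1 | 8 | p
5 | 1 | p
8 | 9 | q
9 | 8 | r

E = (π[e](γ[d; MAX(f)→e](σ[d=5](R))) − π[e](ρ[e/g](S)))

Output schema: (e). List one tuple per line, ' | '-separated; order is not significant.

Row counts bottom-up:
  R → 6
  σ[d=5](R) → 1
  γ[d; MAX(f)→e](σ[d=5](R)) → 1
  π[e](γ[d; MAX(f)→e](σ[d=5](R))) → 1
  S → 6
  ρ[e/g](S) → 6
  π[e](ρ[e/g](S)) → 6
  (π[e](γ[d; MAX(f)→e](σ[d=5](R))) − π[e](ρ[e/g](S))) → 1

== RESULT ==
e
7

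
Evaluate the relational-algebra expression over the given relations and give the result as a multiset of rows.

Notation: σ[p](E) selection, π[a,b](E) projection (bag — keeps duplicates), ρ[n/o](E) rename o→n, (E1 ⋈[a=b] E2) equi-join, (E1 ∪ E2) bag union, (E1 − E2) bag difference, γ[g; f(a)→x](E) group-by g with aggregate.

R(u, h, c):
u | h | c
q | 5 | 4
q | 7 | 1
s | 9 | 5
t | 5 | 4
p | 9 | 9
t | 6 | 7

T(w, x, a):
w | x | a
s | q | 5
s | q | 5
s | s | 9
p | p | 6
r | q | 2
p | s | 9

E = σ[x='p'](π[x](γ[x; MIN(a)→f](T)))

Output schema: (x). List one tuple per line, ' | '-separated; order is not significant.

Stepwise |·|:
  T → 6
  γ[x; MIN(a)→f](T) → 3
  π[x](γ[x; MIN(a)→f](T)) → 3
  σ[x='p'](π[x](γ[x; MIN(a)→f](T))) → 1

== RESULT ==
x
p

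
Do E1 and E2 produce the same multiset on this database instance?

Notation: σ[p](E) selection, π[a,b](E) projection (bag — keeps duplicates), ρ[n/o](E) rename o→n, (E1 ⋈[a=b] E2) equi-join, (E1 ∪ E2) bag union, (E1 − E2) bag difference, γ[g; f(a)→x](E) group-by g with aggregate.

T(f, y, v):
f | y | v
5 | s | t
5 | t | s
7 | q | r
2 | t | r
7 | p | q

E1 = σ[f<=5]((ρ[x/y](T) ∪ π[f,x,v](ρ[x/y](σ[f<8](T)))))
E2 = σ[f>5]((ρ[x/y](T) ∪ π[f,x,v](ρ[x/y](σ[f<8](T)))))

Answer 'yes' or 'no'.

E1 stepwise |·|:
  T → 5
  ρ[x/y](T) → 5
  T → 5
  σ[f<8](T) → 5
  ρ[x/y](σ[f<8](T)) → 5
  π[f,x,v](ρ[x/y](σ[f<8](T))) → 5
  (ρ[x/y](T) ∪ π[f,x,v](ρ[x/y](σ[f<8](T)))) → 10
  σ[f<=5]((ρ[x/y](T) ∪ π[f,x,v](ρ[x/y](σ[f<8](T))))) → 6
E2 stepwise |·|:
  T → 5
  ρ[x/y](T) → 5
  T → 5
  σ[f<8](T) → 5
  ρ[x/y](σ[f<8](T)) → 5
  π[f,x,v](ρ[x/y](σ[f<8](T))) → 5
  (ρ[x/y](T) ∪ π[f,x,v](ρ[x/y](σ[f<8](T)))) → 10
  σ[f>5]((ρ[x/y](T) ∪ π[f,x,v](ρ[x/y](σ[f<8](T))))) → 4

E1 result:
f | x | v
2 | t | r
2 | t | r
5 | s | t
5 | s | t
5 | t | s
5 | t | s
E2 result:
f | x | v
7 | p | q
7 | p | q
7 | q | r
7 | q | r
Witness: (5, 't', 's') appears 2× in E1 but 0× in E2.

no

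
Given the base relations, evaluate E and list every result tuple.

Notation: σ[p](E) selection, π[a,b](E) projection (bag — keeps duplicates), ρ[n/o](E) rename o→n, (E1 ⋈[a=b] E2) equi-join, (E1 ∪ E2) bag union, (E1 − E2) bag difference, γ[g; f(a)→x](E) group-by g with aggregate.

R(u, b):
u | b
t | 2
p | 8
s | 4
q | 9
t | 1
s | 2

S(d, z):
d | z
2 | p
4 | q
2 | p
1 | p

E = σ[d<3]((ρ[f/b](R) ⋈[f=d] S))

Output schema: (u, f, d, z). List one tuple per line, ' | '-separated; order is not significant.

Per-node cardinality:
  R → 6
  ρ[f/b](R) → 6
  S → 4
  (ρ[f/b](R) ⋈[f=d] S) → 6
  σ[d<3]((ρ[f/b](R) ⋈[f=d] S)) → 5

== RESULT ==
u | f | d | z
s | 2 | 2 | p
s | 2 | 2 | p
t | 1 | 1 | p
t | 2 | 2 | p
t | 2 | 2 | p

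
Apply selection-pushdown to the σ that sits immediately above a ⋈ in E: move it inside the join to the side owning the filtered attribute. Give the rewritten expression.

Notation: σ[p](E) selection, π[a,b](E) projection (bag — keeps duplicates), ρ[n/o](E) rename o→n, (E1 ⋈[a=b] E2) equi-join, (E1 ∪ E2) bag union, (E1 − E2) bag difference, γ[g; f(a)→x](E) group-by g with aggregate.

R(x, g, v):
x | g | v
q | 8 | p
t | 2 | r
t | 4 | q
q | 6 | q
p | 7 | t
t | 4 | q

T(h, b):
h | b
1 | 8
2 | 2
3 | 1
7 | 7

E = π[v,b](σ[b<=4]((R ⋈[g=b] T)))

σ filters on b, owned by the right side.
E' = π[v,b]((R ⋈[g=b] σ[b<=4](T)))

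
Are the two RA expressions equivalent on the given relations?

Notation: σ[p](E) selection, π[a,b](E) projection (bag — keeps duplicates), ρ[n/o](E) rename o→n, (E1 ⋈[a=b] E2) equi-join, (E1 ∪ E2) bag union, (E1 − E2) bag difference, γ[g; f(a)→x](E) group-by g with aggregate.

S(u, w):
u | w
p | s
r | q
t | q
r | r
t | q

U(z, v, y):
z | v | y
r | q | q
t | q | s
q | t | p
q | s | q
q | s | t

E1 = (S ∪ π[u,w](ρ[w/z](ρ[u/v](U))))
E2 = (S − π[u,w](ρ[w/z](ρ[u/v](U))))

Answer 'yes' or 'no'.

E1 subexpression sizes:
  S → 5
  U → 5
  ρ[u/v](U) → 5
  ρ[w/z](ρ[u/v](U)) → 5
  π[u,w](ρ[w/z](ρ[u/v](U))) → 5
  (S ∪ π[u,w](ρ[w/z](ρ[u/v](U)))) → 10
E2 subexpression sizes:
  S → 5
  U → 5
  ρ[u/v](U) → 5
  ρ[w/z](ρ[u/v](U)) → 5
  π[u,w](ρ[w/z](ρ[u/v](U))) → 5
  (S − π[u,w](ρ[w/z](ρ[u/v](U)))) → 4

E1 result:
u | w
p | s
q | r
q | t
r | q
r | r
s | q
s | q
t | q
t | q
t | q
E2 result:
u | w
p | s
r | q
r | r
t | q
Witness: ('t', 'q') appears 3× in E1 but 1× in E2.

no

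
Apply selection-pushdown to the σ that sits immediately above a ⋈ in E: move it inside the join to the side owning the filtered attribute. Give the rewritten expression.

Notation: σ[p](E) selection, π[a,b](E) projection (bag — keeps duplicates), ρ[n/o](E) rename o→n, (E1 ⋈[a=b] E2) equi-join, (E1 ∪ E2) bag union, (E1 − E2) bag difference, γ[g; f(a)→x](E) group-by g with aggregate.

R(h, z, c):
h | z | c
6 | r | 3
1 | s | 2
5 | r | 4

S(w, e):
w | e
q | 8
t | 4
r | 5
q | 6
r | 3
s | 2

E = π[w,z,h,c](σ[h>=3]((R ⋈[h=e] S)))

σ filters on h, owned by the left side.
E' = π[w,z,h,c]((σ[h>=3](R) ⋈[h=e] S))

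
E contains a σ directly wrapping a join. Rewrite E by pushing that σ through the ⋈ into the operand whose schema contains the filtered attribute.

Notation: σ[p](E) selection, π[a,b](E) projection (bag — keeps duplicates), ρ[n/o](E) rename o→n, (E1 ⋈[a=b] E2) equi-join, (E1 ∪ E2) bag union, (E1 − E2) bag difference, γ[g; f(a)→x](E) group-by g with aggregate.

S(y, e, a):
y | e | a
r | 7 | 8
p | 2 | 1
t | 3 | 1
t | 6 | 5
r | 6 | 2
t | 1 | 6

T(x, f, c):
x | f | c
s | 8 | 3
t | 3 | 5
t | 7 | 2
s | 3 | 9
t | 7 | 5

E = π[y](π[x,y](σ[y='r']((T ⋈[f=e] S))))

σ filters on y, owned by the right side.
E' = π[y](π[x,y]((T ⋈[f=e] σ[y='r'](S))))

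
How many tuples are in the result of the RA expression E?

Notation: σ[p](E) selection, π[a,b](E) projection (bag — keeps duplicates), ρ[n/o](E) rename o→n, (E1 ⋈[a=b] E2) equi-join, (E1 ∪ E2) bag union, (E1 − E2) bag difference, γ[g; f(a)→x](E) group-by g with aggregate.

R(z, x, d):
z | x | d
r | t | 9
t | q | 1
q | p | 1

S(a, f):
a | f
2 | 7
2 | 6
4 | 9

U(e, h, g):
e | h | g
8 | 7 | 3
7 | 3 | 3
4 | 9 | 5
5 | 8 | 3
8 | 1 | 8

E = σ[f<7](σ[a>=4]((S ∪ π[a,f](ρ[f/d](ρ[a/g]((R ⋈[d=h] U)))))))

Per-node cardinality:
  S → 3
  R → 3
  U → 5
  (R ⋈[d=h] U) → 3
  ρ[a/g]((R ⋈[d=h] U)) → 3
  ρ[f/d](ρ[a/g]((R ⋈[d=h] U))) → 3
  π[a,f](ρ[f/d](ρ[a/g]((R ⋈[d=h] U)))) → 3
  (S ∪ π[a,f](ρ[f/d](ρ[a/g]((R ⋈[d=h] U))))) → 6
  σ[a>=4]((S ∪ π[a,f](ρ[f/d](ρ[a/g]((R ⋈[d=h] U)))))) → 4
  σ[f<7](σ[a>=4]((S ∪ π[a,f](ρ[f/d](ρ[a/g]((R ⋈[d=h] U))))))) → 2

|E| = 2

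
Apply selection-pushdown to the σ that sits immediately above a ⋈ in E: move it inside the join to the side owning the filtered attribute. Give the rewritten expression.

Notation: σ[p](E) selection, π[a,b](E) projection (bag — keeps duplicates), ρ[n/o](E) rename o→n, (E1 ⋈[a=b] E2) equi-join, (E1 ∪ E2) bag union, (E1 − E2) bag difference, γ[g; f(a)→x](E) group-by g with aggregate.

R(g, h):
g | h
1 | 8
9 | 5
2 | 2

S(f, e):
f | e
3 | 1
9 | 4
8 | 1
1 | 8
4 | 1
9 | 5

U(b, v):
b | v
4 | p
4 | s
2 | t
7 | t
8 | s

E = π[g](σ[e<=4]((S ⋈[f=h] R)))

σ filters on e, owned by the left side.
E' = π[g]((σ[e<=4](S) ⋈[f=h] R))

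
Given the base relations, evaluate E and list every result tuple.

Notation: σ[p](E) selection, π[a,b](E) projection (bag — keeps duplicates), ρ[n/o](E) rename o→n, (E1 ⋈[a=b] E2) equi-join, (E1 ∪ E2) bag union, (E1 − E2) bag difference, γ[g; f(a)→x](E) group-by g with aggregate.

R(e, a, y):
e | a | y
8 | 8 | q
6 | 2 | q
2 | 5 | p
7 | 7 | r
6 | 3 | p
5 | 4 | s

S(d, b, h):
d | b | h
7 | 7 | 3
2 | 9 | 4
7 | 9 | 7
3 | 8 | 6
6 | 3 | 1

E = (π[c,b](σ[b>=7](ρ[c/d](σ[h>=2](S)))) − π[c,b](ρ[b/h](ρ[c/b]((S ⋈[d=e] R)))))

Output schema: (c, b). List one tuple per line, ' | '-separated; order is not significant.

Stepwise |·|:
  S → 5
  σ[h>=2](S) → 4
  ρ[c/d](σ[h>=2](S)) → 4
  σ[b>=7](ρ[c/d](σ[h>=2](S))) → 4
  π[c,b](σ[b>=7](ρ[c/d](σ[h>=2](S)))) → 4
  S → 5
  R → 6
  (S ⋈[d=e] R) → 5
  ρ[c/b]((S ⋈[d=e] R)) → 5
  ρ[b/h](ρ[c/b]((S ⋈[d=e] R))) → 5
  π[c,b](ρ[b/h](ρ[c/b]((S ⋈[d=e] R)))) → 5
  (π[c,b](σ[b>=7](ρ[c/d](σ[h>=2](S)))) − π[c,b](ρ[b/h](ρ[c/b]((S ⋈[d=e] R))))) → 4

== RESULT ==
c | b
2 | 9
3 | 8
7 | 7
7 | 9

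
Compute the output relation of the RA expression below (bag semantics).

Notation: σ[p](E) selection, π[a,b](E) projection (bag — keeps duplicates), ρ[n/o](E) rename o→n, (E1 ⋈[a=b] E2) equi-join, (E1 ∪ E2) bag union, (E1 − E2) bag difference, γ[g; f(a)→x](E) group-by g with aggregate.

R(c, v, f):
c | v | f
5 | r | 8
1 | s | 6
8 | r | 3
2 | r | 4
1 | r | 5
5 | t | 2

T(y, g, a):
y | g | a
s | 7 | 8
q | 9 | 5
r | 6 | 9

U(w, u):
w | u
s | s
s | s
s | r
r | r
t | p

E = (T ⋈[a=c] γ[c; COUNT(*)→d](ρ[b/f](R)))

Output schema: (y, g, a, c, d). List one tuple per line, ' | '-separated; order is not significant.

Subexpression sizes:
  T → 3
  R → 6
  ρ[b/f](R) → 6
  γ[c; COUNT(*)→d](ρ[b/f](R)) → 4
  (T ⋈[a=c] γ[c; COUNT(*)→d](ρ[b/f](R))) → 2

== RESULT ==
y | g | a | c | d
q | 9 | 5 | 5 | 2
s | 7 | 8 | 8 | 1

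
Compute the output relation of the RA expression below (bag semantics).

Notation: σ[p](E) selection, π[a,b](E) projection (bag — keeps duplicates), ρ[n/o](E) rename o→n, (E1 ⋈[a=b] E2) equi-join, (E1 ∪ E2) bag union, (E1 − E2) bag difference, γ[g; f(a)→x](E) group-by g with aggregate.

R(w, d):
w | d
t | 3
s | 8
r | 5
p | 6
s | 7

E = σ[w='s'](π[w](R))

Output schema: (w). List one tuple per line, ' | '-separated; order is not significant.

Per-node cardinality:
  R → 5
  π[w](R) → 5
  σ[w='s'](π[w](R)) → 2

== RESULT ==
w
s
s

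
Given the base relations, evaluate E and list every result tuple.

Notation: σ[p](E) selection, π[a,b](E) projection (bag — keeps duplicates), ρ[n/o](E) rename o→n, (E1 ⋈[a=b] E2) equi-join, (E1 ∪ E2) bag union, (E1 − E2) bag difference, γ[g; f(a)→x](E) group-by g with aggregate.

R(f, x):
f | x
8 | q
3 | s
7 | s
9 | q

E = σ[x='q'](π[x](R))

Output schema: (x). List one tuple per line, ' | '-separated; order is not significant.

Stepwise |·|:
  R → 4
  π[x](R) → 4
  σ[x='q'](π[x](R)) → 2

== RESULT ==
x
q
q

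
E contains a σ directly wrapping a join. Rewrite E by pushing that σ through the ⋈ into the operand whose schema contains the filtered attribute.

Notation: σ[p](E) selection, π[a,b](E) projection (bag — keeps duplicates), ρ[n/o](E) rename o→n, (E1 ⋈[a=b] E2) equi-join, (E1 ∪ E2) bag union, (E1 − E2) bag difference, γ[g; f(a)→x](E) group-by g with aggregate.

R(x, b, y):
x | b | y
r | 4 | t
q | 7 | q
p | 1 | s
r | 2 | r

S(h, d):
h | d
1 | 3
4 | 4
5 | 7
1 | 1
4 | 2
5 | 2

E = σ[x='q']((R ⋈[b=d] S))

σ filters on x, owned by the left side.
E' = (σ[x='q'](R) ⋈[b=d] S)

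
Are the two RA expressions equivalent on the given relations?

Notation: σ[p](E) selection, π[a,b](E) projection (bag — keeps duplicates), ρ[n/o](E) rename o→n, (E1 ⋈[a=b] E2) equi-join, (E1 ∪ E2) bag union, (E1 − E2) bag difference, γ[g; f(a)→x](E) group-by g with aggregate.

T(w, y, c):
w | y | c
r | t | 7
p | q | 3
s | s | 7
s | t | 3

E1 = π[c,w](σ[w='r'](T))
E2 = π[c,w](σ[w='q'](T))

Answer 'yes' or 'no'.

E1 stepwise |·|:
  T → 4
  σ[w='r'](T) → 1
  π[c,w](σ[w='r'](T)) → 1
E2 stepwise |·|:
  T → 4
  σ[w='q'](T) → 0
  π[c,w](σ[w='q'](T)) → 0

E1 result:
c | w
7 | r
E2 result:
c | w
(0 rows)
Witness: (7, 'r') appears 1× in E1 but 0× in E2.

no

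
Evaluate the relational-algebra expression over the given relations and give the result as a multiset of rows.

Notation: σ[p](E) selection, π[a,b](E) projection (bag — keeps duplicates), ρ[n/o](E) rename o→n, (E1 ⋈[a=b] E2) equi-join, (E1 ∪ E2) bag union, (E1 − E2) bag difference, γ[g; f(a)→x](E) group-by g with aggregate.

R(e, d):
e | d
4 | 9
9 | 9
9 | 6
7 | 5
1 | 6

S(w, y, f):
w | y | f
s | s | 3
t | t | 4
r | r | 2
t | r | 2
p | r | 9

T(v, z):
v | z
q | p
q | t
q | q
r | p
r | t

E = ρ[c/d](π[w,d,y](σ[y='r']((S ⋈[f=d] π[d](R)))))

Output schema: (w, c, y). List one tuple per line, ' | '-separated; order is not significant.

Row counts bottom-up:
  S → 5
  R → 5
  π[d](R) → 5
  (S ⋈[f=d] π[d](R)) → 2
  σ[y='r']((S ⋈[f=d] π[d](R))) → 2
  π[w,d,y](σ[y='r']((S ⋈[f=d] π[d](R)))) → 2
  ρ[c/d](π[w,d,y](σ[y='r']((S ⋈[f=d] π[d](R))))) → 2

== RESULT ==
w | c | y
p | 9 | r
p | 9 | r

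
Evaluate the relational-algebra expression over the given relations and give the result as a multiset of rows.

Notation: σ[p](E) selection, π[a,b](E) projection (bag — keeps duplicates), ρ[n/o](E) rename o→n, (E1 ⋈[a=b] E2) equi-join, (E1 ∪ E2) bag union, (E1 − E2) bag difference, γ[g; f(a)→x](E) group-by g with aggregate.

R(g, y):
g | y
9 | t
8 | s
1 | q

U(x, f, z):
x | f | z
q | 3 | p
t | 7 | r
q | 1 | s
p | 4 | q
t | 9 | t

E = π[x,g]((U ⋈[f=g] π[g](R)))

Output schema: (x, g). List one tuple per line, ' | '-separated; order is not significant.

Per-node cardinality:
  U → 5
  R → 3
  π[g](R) → 3
  (U ⋈[f=g] π[g](R)) → 2
  π[x,g]((U ⋈[f=g] π[g](R))) → 2

== RESULT ==
x | g
q | 1
t | 9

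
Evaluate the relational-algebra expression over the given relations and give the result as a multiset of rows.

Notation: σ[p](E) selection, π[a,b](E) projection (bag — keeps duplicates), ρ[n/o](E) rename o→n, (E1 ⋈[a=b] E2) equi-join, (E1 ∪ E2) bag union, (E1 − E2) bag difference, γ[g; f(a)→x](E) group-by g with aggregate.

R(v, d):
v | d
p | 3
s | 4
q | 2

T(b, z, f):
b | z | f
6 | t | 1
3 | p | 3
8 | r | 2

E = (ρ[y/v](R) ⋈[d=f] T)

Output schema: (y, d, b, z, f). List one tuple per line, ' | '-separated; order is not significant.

Stepwise |·|:
  R → 3
  ρ[y/v](R) → 3
  T → 3
  (ρ[y/v](R) ⋈[d=f] T) → 2

== RESULT ==
y | d | b | z | f
p | 3 | 3 | p | 3
q | 2 | 8 | r | 2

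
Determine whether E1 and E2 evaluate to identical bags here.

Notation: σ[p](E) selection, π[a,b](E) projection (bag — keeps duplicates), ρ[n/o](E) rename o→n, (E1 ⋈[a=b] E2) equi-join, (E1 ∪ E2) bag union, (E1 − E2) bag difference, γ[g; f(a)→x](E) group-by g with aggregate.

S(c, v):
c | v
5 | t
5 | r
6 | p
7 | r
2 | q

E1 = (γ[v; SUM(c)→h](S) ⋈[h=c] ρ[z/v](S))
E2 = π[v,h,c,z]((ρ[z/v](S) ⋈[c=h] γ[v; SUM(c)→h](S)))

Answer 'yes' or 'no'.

E1 stepwise |·|:
  S → 5
  γ[v; SUM(c)→h](S) → 4
  S → 5
  ρ[z/v](S) → 5
  (γ[v; SUM(c)→h](S) ⋈[h=c] ρ[z/v](S)) → 4
E2 stepwise |·|:
  S → 5
  ρ[z/v](S) → 5
  S → 5
  γ[v; SUM(c)→h](S) → 4
  (ρ[z/v](S) ⋈[c=h] γ[v; SUM(c)→h](S)) → 4
  π[v,h,c,z]((ρ[z/v](S) ⋈[c=h] γ[v; SUM(c)→h](S))) → 4

E1 and E2 produce the same multiset:
v | h | c | z
p | 6 | 6 | p
q | 2 | 2 | q
t | 5 | 5 | r
t | 5 | 5 | t

yes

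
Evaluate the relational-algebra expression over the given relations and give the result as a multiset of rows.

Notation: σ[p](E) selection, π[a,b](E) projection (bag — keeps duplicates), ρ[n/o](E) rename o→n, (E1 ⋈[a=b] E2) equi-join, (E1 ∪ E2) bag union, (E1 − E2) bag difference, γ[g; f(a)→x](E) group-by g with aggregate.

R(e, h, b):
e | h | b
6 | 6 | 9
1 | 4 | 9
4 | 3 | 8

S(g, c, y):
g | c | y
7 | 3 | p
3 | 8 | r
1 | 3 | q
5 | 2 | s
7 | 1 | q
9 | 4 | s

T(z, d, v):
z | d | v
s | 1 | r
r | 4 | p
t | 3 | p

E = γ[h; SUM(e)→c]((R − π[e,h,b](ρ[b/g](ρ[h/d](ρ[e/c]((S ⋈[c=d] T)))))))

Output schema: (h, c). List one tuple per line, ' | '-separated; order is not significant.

Per-node cardinality:
  R → 3
  S → 6
  T → 3
  (S ⋈[c=d] T) → 4
  ρ[e/c]((S ⋈[c=d] T)) → 4
  ρ[h/d](ρ[e/c]((S ⋈[c=d] T))) → 4
  ρ[b/g](ρ[h/d](ρ[e/c]((S ⋈[c=d] T)))) → 4
  π[e,h,b](ρ[b/g](ρ[h/d](ρ[e/c]((S ⋈[c=d] T))))) → 4
  (R − π[e,h,b](ρ[b/g](ρ[h/d](ρ[e/c]((S ⋈[c=d] T)))))) → 3
  γ[h; SUM(e)→c]((R − π[e,h,b](ρ[b/g](ρ[h/d](ρ[e/c]((S ⋈[c=d] T))))))) → 3

== RESULT ==
h | c
3 | 4
4 | 1
6 | 6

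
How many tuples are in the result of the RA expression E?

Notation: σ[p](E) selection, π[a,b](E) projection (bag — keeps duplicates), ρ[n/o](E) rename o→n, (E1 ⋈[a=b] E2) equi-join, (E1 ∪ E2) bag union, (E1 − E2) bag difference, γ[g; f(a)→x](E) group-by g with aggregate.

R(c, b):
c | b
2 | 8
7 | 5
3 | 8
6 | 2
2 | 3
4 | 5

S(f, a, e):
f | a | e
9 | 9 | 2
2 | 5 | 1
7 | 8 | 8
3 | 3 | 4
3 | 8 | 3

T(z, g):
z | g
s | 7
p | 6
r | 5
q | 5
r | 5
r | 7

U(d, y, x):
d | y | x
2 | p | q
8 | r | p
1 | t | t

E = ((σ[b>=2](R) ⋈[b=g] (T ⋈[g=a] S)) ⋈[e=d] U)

Per-node cardinality:
  R → 6
  σ[b>=2](R) → 6
  T → 6
  S → 5
  (T ⋈[g=a] S) → 3
  (σ[b>=2](R) ⋈[b=g] (T ⋈[g=a] S)) → 6
  U → 3
  ((σ[b>=2](R) ⋈[b=g] (T ⋈[g=a] S)) ⋈[e=d] U) → 6

|E| = 6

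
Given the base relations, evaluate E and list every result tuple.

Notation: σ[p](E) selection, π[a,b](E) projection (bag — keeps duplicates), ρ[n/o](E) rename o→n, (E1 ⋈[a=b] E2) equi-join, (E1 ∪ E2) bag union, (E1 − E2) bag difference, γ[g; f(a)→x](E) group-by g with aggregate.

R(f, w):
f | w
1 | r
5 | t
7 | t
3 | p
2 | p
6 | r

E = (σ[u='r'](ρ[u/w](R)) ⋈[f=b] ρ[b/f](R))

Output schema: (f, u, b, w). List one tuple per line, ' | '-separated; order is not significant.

Per-node cardinality:
  R → 6
  ρ[u/w](R) → 6
  σ[u='r'](ρ[u/w](R)) → 2
  R → 6
  ρ[b/f](R) → 6
  (σ[u='r'](ρ[u/w](R)) ⋈[f=b] ρ[b/f](R)) → 2

== RESULT ==
f | u | b | w
1 | r | 1 | r
6 | r | 6 | r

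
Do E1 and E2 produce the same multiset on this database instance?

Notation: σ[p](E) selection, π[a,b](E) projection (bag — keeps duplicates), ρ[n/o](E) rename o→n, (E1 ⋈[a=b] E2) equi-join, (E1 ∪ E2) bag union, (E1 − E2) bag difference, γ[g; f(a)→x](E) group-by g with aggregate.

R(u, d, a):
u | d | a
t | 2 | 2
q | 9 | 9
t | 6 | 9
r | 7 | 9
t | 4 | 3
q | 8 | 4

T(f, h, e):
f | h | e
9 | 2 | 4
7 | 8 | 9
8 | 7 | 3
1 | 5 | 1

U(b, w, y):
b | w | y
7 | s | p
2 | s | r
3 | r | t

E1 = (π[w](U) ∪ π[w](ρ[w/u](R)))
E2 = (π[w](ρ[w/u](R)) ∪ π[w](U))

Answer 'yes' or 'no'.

E1 subexpression sizes:
  U → 3
  π[w](U) → 3
  R → 6
  ρ[w/u](R) → 6
  π[w](ρ[w/u](R)) → 6
  (π[w](U) ∪ π[w](ρ[w/u](R))) → 9
E2 subexpression sizes:
  R → 6
  ρ[w/u](R) → 6
  π[w](ρ[w/u](R)) → 6
  U → 3
  π[w](U) → 3
  (π[w](ρ[w/u](R)) ∪ π[w](U)) → 9

E1 and E2 produce the same multiset:
w
q
q
r
r
s
s
t
t
t

yes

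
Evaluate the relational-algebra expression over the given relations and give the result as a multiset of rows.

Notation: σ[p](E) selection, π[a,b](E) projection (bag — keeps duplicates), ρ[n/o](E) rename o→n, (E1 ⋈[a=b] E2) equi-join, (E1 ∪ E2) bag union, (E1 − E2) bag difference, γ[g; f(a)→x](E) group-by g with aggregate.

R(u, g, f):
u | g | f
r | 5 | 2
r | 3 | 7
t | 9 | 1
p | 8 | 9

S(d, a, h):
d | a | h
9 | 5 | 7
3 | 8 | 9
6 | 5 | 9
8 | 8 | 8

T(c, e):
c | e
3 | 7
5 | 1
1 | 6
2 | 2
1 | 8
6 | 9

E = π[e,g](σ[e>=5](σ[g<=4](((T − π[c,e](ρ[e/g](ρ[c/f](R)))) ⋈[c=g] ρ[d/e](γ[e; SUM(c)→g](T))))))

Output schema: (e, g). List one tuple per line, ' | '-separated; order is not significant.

Row counts bottom-up:
  T → 6
  R → 4
  ρ[c/f](R) → 4
  ρ[e/g](ρ[c/f](R)) → 4
  π[c,e](ρ[e/g](ρ[c/f](R))) → 4
  (T − π[c,e](ρ[e/g](ρ[c/f](R)))) → 6
  T → 6
  γ[e; SUM(c)→g](T) → 6
  ρ[d/e](γ[e; SUM(c)→g](T)) → 6
  ((T − π[c,e](ρ[e/g](ρ[c/f](R)))) ⋈[c=g] ρ[d/e](γ[e; SUM(c)→g](T))) → 8
  σ[g<=4](((T − π[c,e](ρ[e/g](ρ[c/f](R)))) ⋈[c=g] ρ[d/e](γ[e; SUM(c)→g](T)))) → 6
  σ[e>=5](σ[g<=4](((T − π[c,e](ρ[e/g](ρ[c/f](R)))) ⋈[c=g] ρ[d/e](γ[e; SUM(c)→g](T))))) → 5
  π[e,g](σ[e>=5](σ[g<=4](((T − π[c,e](ρ[e/g](ρ[c/f](R)))) ⋈[c=g] ρ[d/e](γ[e; SUM(c)→g](T)))))) → 5

== RESULT ==
e | g
6 | 1
6 | 1
7 | 3
8 | 1
8 | 1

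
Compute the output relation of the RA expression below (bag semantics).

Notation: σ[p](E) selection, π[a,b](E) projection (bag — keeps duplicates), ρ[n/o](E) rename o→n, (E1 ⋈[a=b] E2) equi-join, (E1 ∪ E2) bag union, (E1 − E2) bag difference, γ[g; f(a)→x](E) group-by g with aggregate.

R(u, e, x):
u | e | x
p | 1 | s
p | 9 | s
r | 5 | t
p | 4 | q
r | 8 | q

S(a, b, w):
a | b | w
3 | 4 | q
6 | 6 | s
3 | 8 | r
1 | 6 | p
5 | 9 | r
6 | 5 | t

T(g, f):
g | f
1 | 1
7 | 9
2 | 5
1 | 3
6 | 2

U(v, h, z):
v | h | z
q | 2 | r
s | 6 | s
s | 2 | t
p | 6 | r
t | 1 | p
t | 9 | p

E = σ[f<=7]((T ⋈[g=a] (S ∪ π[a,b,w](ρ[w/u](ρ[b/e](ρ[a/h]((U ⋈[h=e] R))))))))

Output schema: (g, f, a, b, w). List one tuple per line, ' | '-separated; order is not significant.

Subexpression sizes:
  T → 5
  S → 6
  U → 6
  R → 5
  (U ⋈[h=e] R) → 2
  ρ[a/h]((U ⋈[h=e] R)) → 2
  ρ[b/e](ρ[a/h]((U ⋈[h=e] R))) → 2
  ρ[w/u](ρ[b/e](ρ[a/h]((U ⋈[h=e] R)))) → 2
  π[a,b,w](ρ[w/u](ρ[b/e](ρ[a/h]((U ⋈[h=e] R))))) → 2
  (S ∪ π[a,b,w](ρ[w/u](ρ[b/e](ρ[a/h]((U ⋈[h=e] R)))))) → 8
  (T ⋈[g=a] (S ∪ π[a,b,w](ρ[w/u](ρ[b/e](ρ[a/h]((U ⋈[h=e] R))))))) → 6
  σ[f<=7]((T ⋈[g=a] (S ∪ π[a,b,w](ρ[w/u](ρ[b/e](ρ[a/h]((U ⋈[h=e] R)))))))) → 6

== RESULT ==
g | f | a | b | w
1 | 1 | 1 | 1 | p
1 | 1 | 1 | 6 | p
1 | 3 | 1 | 1 | p
1 | 3 | 1 | 6 | p
6 | 2 | 6 | 5 | t
6 | 2 | 6 | 6 | s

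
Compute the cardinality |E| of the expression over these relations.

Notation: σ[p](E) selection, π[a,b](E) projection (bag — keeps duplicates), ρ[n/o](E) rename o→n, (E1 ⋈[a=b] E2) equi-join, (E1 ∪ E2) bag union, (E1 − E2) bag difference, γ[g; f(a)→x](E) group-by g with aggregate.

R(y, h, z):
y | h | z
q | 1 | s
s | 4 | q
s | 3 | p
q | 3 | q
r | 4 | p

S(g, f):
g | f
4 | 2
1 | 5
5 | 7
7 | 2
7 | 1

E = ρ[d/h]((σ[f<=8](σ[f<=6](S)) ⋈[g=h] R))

Stepwise |·|:
  S → 5
  σ[f<=6](S) → 4
  σ[f<=8](σ[f<=6](S)) → 4
  R → 5
  (σ[f<=8](σ[f<=6](S)) ⋈[g=h] R) → 3
  ρ[d/h]((σ[f<=8](σ[f<=6](S)) ⋈[g=h] R)) → 3

|E| = 3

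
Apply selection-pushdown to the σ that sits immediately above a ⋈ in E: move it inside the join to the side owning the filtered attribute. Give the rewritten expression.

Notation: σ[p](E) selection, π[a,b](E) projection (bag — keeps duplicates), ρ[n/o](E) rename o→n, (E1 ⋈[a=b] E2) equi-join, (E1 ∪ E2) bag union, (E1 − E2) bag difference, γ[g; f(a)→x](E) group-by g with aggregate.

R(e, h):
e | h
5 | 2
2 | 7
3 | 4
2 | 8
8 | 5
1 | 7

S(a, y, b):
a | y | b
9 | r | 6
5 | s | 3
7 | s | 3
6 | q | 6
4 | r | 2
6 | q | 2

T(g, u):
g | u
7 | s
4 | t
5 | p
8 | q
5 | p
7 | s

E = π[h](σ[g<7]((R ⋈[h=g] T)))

σ filters on g, owned by the right side.
E' = π[h]((R ⋈[h=g] σ[g<7](T)))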